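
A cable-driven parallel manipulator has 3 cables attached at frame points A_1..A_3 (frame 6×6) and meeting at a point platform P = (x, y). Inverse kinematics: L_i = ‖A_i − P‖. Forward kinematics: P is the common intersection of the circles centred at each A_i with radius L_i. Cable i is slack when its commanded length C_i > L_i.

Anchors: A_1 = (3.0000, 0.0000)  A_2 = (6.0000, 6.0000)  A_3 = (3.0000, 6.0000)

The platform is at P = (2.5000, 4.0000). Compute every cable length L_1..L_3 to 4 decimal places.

L_1: Δ = A_1−P = (0.5000, -4.0000) → ‖Δ‖ = √16.2500 = 4.0311
L_2: Δ = A_2−P = (3.5000, 2.0000) → ‖Δ‖ = √16.2500 = 4.0311
L_3: Δ = A_3−P = (0.5000, 2.0000) → ‖Δ‖ = √4.2500 = 2.0616

(4.0311, 4.0311, 2.0616)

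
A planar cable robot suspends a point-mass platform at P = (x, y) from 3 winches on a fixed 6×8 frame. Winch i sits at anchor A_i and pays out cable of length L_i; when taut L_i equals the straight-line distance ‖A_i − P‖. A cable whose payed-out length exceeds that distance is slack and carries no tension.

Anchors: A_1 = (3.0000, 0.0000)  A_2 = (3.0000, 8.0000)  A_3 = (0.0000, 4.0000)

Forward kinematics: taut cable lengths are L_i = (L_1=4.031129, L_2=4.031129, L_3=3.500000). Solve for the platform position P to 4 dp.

expand ‖A_i−P‖²=L_i² and subtract eq 1 (k_i ≔ ‖A_i‖²−L_i²)
k_1 = 9.0000+0.0000−16.2500 = -7.2500
eq1−eq2 → [0.0000  -16.0000]·P = -64.0000
eq1−eq3 → [6.0000  -8.0000]·P = -11.0000
2×2 solve → P = (3.5000, 4.0000)

(3.5000, 4.0000)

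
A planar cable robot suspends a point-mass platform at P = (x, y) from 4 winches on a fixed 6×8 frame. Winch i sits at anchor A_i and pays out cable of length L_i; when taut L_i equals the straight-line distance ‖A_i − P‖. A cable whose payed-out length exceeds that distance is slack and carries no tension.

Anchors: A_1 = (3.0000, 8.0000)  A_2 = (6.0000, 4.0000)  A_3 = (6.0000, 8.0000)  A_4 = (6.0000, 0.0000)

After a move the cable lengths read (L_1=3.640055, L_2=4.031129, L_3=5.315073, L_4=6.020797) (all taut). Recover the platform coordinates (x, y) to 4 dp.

circle eqns → linear via eq_j − eq_1; set q_j = A_j·A_j − L_j²
q_1 = 9.0000+64.0000−13.2500 = 59.7500
-6.0000·x + 8.0000·y = q_1−q_2 = 24.0000
-6.0000·x + 0.0000·y = q_1−q_3 = -12.0000
-6.0000·x + 16.0000·y = q_1−q_4 = 60.0000
solve first two rows → x=2.0000, y=4.5000
check cable 4: ‖A_4−P‖² = 36.2500 ≈ L_4² = 36.2500 ✓

(2.0000, 4.5000)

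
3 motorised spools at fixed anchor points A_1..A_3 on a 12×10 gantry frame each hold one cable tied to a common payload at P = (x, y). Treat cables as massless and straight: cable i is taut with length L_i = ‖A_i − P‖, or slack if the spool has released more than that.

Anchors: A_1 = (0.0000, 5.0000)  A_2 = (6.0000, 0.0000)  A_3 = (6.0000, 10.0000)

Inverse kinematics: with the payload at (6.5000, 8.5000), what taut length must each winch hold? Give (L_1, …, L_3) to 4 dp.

(7.3824, 8.5147, 1.5811)

cable 1: Δx=-6.5000, Δy=-3.5000; L_1 = √(Δx²+Δy²) = 7.3824
cable 2: Δx=-0.5000, Δy=-8.5000; L_2 = √(Δx²+Δy²) = 8.5147
cable 3: Δx=-0.5000, Δy=1.5000; L_3 = √(Δx²+Δy²) = 1.5811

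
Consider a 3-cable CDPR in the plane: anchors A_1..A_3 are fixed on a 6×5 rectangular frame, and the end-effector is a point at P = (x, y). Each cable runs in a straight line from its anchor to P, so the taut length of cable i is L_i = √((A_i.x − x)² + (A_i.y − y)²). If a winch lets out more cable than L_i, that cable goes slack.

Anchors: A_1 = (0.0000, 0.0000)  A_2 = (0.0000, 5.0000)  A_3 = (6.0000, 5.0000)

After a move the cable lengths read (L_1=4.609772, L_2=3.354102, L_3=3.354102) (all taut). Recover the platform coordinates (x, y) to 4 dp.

(3.0000, 3.5000)

each cable: (A_i−P)·(A_i−P) = L_i²; let c_i = ‖A_i‖²−L_i²
c_1 = 0.0000+0.0000−21.2500 = -21.2500
row 1: 0.0000x − 10.0000y = -35.0000  (c_2=13.7500)
row 2: -12.0000x − 10.0000y = -71.0000  (c_3=49.7500)
Cramer on rows 1–2 → x = 3.0000, y = 3.5000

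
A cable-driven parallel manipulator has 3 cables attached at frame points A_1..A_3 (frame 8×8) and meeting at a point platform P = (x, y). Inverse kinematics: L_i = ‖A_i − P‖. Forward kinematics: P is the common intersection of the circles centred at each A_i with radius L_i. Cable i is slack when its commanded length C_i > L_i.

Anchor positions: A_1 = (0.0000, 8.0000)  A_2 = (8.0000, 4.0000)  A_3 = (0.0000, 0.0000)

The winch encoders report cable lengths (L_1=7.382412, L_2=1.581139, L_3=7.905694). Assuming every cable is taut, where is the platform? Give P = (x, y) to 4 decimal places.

(6.5000, 4.5000)

circle eqns → linear via eq_j − eq_1; set k_j = A_j·A_j − L_j²
k_1 = 0.0000+64.0000−54.5000 = 9.5000
-16.0000·x + 8.0000·y = k_1−k_2 = -68.0000
0.0000·x + 16.0000·y = k_1−k_3 = 72.0000
solve first two rows → x=6.5000, y=4.5000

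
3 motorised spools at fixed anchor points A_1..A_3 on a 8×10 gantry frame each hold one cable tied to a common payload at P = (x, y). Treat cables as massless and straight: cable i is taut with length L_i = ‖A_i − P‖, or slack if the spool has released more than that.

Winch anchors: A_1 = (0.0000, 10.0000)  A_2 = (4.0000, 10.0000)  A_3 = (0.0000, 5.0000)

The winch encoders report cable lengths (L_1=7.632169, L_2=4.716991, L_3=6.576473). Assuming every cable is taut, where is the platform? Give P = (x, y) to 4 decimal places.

(6.5000, 6.0000)

expand ‖A_i−P‖²=L_i² and subtract eq 1 (c_i ≔ ‖A_i‖²−L_i²)
c_1 = 0.0000+100.0000−58.2500 = 41.7500
eq1−eq2 → [-8.0000  0.0000]·P = -52.0000
eq1−eq3 → [0.0000  10.0000]·P = 60.0000
2×2 solve → P = (6.5000, 6.0000)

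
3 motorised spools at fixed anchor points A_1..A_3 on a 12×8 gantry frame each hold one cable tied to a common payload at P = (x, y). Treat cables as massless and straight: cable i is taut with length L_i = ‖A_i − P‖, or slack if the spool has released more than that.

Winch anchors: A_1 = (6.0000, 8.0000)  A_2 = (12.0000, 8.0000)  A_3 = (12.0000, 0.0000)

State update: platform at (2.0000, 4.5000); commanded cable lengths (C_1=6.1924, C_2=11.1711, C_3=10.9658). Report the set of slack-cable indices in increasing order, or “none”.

cable 1: L_1 = ‖A_1−P‖ = 5.3151;  C_1 = 6.1924 → slack
cable 2: L_2 = ‖A_2−P‖ = 10.5948;  C_2 = 11.1711 → slack
cable 3: L_3 = ‖A_3−P‖ = 10.9659;  C_3 = 10.9658 → taut

1, 2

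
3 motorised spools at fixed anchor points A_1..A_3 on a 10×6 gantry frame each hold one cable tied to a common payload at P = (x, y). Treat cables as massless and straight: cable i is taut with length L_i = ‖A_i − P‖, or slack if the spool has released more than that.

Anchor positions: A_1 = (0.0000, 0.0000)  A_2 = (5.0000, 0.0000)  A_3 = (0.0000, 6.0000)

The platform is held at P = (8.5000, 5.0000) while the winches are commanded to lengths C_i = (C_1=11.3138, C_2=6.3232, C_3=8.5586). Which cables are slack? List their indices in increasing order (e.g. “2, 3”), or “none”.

cable 1: √((-8.5000)²+(-5.0000)²)=9.8615, C_1=11.3138: slack
cable 2: √((-3.5000)²+(-5.0000)²)=6.1033, C_2=6.3232: slack
cable 3: √((-8.5000)²+(1.0000)²)=8.5586, C_3=8.5586: taut

1, 2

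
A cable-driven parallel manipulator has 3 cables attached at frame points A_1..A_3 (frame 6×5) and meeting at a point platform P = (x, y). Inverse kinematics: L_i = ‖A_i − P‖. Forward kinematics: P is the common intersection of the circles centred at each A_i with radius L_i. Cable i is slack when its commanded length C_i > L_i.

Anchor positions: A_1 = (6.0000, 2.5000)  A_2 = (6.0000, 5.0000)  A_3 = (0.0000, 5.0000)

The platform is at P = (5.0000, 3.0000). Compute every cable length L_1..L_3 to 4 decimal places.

(1.1180, 2.2361, 5.3852)

L_1 = √((6.0000−5.0000)² + (2.5000−3.0000)²) = 1.1180
L_2 = √((6.0000−5.0000)² + (5.0000−3.0000)²) = 2.2361
L_3 = √((0.0000−5.0000)² + (5.0000−3.0000)²) = 5.3852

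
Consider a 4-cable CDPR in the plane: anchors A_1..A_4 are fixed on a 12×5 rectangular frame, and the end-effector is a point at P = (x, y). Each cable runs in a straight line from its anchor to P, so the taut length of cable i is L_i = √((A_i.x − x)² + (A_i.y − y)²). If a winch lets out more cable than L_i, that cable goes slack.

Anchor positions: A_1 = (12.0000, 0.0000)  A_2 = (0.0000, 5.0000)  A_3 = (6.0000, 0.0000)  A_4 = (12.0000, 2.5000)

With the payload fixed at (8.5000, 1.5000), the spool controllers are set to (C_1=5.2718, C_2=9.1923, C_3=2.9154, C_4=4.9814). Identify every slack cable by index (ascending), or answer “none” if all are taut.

cable 1: L_1 = ‖A_1−P‖ = 3.8079;  C_1 = 5.2718 → slack
cable 2: L_2 = ‖A_2−P‖ = 9.1924;  C_2 = 9.1923 → taut
cable 3: L_3 = ‖A_3−P‖ = 2.9155;  C_3 = 2.9154 → taut
cable 4: L_4 = ‖A_4−P‖ = 3.6401;  C_4 = 4.9814 → slack

1, 4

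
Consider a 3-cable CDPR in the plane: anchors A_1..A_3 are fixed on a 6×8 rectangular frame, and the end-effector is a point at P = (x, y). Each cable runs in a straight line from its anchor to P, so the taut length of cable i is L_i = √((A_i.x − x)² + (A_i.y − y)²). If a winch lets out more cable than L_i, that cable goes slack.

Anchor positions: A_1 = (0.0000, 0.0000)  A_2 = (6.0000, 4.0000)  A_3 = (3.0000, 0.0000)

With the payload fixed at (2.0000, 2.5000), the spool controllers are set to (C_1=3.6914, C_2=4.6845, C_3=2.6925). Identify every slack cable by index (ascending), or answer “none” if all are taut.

cable 1: L_1 = ‖A_1−P‖ = 3.2016;  C_1 = 3.6914 → slack
cable 2: L_2 = ‖A_2−P‖ = 4.2720;  C_2 = 4.6845 → slack
cable 3: L_3 = ‖A_3−P‖ = 2.6926;  C_3 = 2.6925 → taut

1, 2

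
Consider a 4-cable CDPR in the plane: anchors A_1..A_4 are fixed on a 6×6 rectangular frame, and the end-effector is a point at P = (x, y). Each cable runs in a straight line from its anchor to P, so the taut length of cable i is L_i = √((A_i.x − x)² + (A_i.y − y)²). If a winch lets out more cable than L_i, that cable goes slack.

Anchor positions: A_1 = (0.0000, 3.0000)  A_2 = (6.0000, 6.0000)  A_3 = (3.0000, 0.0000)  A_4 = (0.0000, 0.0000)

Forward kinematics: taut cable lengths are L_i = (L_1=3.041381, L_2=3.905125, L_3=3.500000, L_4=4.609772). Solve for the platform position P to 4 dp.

(3.0000, 3.5000)

each cable: (A_i−P)·(A_i−P) = L_i²; let q_i = ‖A_i‖²−L_i²
q_1 = 0.0000+9.0000−9.2500 = -0.2500
row 1: -12.0000x − 6.0000y = -57.0000  (q_2=56.7500)
row 2: -6.0000x + 6.0000y = 3.0000  (q_3=-3.2500)
row 3: 0.0000x + 6.0000y = 21.0000  (q_4=-21.2500)
Cramer on rows 1–2 → x = 3.0000, y = 3.5000
check cable 4: ‖A_4−P‖² = 21.2500 ≈ L_4² = 21.2500 ✓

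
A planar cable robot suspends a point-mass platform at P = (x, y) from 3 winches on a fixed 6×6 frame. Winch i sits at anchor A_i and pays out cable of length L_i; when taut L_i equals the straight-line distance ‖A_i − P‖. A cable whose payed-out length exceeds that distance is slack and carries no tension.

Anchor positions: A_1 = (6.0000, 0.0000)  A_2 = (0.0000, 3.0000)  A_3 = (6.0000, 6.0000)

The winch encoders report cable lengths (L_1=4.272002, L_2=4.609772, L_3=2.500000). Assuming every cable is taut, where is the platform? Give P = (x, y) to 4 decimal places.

(4.5000, 4.0000)

each cable: (A_i−P)·(A_i−P) = L_i²; let k_i = ‖A_i‖²−L_i²
k_1 = 36.0000+0.0000−18.2500 = 17.7500
row 1: 12.0000x − 6.0000y = 30.0000  (k_2=-12.2500)
row 2: 0.0000x − 12.0000y = -48.0000  (k_3=65.7500)
Cramer on rows 1–2 → x = 4.5000, y = 4.0000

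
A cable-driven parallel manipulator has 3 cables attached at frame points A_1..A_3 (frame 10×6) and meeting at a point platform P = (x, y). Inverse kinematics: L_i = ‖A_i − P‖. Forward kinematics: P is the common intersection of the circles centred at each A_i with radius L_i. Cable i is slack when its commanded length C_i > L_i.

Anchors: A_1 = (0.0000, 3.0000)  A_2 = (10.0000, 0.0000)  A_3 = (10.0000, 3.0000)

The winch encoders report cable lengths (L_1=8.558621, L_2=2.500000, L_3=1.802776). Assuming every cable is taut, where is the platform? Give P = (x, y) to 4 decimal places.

(8.5000, 2.0000)

circle eqns → linear via eq_j − eq_1; set k_j = A_j·A_j − L_j²
k_1 = 0.0000+9.0000−73.2500 = -64.2500
-20.0000·x + 6.0000·y = k_1−k_2 = -158.0000
-20.0000·x + 0.0000·y = k_1−k_3 = -170.0000
solve first two rows → x=8.5000, y=2.0000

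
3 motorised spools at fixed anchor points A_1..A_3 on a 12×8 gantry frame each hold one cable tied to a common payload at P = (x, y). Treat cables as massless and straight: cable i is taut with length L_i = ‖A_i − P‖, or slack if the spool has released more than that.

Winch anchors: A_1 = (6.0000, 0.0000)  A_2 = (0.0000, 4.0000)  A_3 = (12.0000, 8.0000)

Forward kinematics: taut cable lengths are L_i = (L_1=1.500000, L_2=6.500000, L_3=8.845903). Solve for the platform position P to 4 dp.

(6.0000, 1.5000)

circle eqns → linear via eq_j − eq_1; set q_j = A_j·A_j − L_j²
q_1 = 36.0000+0.0000−2.2500 = 33.7500
12.0000·x − 8.0000·y = q_1−q_2 = 60.0000
-12.0000·x − 16.0000·y = q_1−q_3 = -96.0000
solve first two rows → x=6.0000, y=1.5000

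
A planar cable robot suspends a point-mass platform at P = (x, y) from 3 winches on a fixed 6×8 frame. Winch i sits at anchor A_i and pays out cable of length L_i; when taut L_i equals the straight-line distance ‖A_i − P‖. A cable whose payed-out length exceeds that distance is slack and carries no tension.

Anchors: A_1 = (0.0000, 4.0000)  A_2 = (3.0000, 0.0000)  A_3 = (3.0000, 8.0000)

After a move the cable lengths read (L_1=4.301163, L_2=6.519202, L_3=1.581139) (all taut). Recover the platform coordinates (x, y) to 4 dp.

circle eqns → linear via eq_j − eq_1; set q_j = A_j·A_j − L_j²
q_1 = 0.0000+16.0000−18.5000 = -2.5000
-6.0000·x + 8.0000·y = q_1−q_2 = 31.0000
-6.0000·x − 8.0000·y = q_1−q_3 = -73.0000
solve first two rows → x=3.5000, y=6.5000

(3.5000, 6.5000)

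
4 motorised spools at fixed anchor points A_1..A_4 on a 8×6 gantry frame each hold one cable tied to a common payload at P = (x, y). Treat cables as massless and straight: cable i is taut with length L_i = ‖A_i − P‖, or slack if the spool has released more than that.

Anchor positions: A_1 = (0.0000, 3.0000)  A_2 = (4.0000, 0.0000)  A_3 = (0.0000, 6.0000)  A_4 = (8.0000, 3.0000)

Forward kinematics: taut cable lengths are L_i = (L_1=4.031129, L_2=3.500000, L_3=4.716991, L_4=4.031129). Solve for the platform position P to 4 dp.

(4.0000, 3.5000)

circle eqns → linear via eq_j − eq_1; set c_j = A_j·A_j − L_j²
c_1 = 0.0000+9.0000−16.2500 = -7.2500
-8.0000·x + 6.0000·y = c_1−c_2 = -11.0000
0.0000·x − 6.0000·y = c_1−c_3 = -21.0000
-16.0000·x + 0.0000·y = c_1−c_4 = -64.0000
solve first two rows → x=4.0000, y=3.5000
check cable 4: ‖A_4−P‖² = 16.2500 ≈ L_4² = 16.2500 ✓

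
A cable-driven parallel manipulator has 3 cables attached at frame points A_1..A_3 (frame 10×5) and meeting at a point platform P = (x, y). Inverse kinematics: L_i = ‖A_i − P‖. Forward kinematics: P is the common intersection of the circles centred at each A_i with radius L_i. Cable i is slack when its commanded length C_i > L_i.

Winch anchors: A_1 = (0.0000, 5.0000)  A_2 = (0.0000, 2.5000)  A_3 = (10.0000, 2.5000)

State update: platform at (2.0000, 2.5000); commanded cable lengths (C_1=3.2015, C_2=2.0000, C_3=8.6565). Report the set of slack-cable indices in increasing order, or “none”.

3

cable 1: √((-2.0000)²+(2.5000)²)=3.2016, C_1=3.2015: taut
cable 2: √((-2.0000)²+(0.0000)²)=2.0000, C_2=2.0000: taut
cable 3: √((8.0000)²+(0.0000)²)=8.0000, C_3=8.6565: slack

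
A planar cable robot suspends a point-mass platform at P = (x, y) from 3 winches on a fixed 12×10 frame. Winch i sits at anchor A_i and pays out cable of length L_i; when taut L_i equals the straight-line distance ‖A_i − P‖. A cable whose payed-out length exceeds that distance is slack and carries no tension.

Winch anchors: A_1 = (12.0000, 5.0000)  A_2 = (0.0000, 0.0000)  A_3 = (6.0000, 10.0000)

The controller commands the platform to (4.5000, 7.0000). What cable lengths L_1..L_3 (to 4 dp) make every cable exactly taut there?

(7.7621, 8.3217, 3.3541)

cable 1: Δx=7.5000, Δy=-2.0000; L_1 = √(Δx²+Δy²) = 7.7621
cable 2: Δx=-4.5000, Δy=-7.0000; L_2 = √(Δx²+Δy²) = 8.3217
cable 3: Δx=1.5000, Δy=3.0000; L_3 = √(Δx²+Δy²) = 3.3541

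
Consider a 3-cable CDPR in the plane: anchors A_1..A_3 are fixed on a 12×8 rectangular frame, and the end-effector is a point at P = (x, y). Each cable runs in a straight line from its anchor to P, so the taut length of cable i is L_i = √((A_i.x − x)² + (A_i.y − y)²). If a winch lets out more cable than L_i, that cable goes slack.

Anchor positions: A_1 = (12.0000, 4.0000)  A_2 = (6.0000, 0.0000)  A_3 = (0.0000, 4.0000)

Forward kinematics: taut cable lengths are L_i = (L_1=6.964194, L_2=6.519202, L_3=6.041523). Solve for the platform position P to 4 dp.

(5.5000, 6.5000)

circle eqns → linear via eq_j − eq_1; set k_j = A_j·A_j − L_j²
k_1 = 144.0000+16.0000−48.5000 = 111.5000
12.0000·x + 8.0000·y = k_1−k_2 = 118.0000
24.0000·x + 0.0000·y = k_1−k_3 = 132.0000
solve first two rows → x=5.5000, y=6.5000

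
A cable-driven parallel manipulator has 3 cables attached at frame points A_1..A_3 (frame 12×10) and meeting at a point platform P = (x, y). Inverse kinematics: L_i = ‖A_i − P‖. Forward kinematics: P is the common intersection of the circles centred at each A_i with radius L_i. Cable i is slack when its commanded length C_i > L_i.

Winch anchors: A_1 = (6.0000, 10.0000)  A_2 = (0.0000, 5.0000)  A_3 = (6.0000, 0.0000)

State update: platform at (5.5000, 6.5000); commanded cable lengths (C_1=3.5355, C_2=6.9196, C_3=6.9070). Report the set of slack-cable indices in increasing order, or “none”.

2, 3

cable 1: √((0.5000)²+(3.5000)²)=3.5355, C_1=3.5355: taut
cable 2: √((-5.5000)²+(-1.5000)²)=5.7009, C_2=6.9196: slack
cable 3: √((0.5000)²+(-6.5000)²)=6.5192, C_3=6.9070: slack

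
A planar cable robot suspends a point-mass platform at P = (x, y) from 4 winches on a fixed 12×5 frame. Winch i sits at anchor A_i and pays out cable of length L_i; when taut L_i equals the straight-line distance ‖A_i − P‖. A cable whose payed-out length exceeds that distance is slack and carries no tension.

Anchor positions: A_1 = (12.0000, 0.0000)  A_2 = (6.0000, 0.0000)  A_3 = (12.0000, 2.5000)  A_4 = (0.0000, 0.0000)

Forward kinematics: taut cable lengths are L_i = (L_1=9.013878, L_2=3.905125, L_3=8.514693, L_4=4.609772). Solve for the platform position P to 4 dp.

(3.5000, 3.0000)

expand ‖A_i−P‖²=L_i² and subtract eq 1 (q_i ≔ ‖A_i‖²−L_i²)
q_1 = 144.0000+0.0000−81.2500 = 62.7500
eq1−eq2 → [12.0000  0.0000]·P = 42.0000
eq1−eq3 → [0.0000  -5.0000]·P = -15.0000
eq1−eq4 → [24.0000  0.0000]·P = 84.0000
2×2 solve → P = (3.5000, 3.0000)
check cable 4: ‖A_4−P‖² = 21.2500 ≈ L_4² = 21.2500 ✓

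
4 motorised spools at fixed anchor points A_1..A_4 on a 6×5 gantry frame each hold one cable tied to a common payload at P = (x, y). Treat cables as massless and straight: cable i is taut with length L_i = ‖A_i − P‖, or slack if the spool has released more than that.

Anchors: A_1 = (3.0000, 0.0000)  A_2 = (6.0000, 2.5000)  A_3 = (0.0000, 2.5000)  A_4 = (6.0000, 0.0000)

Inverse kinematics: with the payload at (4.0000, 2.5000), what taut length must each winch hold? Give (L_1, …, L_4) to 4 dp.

(2.6926, 2.0000, 4.0000, 3.2016)

cable 1: Δx=-1.0000, Δy=-2.5000; L_1 = √(Δx²+Δy²) = 2.6926
cable 2: Δx=2.0000, Δy=0.0000; L_2 = √(Δx²+Δy²) = 2.0000
cable 3: Δx=-4.0000, Δy=0.0000; L_3 = √(Δx²+Δy²) = 4.0000
cable 4: Δx=2.0000, Δy=-2.5000; L_4 = √(Δx²+Δy²) = 3.2016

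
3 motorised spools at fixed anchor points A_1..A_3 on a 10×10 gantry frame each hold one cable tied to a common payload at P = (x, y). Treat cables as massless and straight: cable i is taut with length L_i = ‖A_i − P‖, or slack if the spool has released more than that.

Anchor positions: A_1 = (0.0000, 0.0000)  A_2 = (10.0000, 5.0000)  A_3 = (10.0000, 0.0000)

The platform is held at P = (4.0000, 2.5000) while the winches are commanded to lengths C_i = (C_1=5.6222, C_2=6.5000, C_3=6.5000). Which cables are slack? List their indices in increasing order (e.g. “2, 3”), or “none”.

1

i=1: geometric 4.7170 vs commanded 5.6222 ⇒ slack
i=2: geometric 6.5000 vs commanded 6.5000 ⇒ taut
i=3: geometric 6.5000 vs commanded 6.5000 ⇒ taut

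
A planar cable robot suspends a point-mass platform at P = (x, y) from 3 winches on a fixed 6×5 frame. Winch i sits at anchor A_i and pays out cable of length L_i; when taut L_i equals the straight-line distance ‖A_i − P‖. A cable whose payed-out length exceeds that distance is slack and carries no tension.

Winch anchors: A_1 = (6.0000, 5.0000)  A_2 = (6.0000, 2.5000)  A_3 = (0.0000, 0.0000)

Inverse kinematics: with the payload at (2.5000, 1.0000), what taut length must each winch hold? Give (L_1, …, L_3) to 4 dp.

(5.3151, 3.8079, 2.6926)

L_1: Δ = A_1−P = (3.5000, 4.0000) → ‖Δ‖ = √28.2500 = 5.3151
L_2: Δ = A_2−P = (3.5000, 1.5000) → ‖Δ‖ = √14.5000 = 3.8079
L_3: Δ = A_3−P = (-2.5000, -1.0000) → ‖Δ‖ = √7.2500 = 2.6926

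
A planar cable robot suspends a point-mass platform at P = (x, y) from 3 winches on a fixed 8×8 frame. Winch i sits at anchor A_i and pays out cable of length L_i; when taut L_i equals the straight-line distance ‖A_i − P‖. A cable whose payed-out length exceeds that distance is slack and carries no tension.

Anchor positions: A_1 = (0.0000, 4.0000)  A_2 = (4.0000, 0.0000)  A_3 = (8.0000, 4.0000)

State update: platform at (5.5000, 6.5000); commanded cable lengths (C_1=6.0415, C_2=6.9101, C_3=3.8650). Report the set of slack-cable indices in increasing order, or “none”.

cable 1: √((-5.5000)²+(-2.5000)²)=6.0415, C_1=6.0415: taut
cable 2: √((-1.5000)²+(-6.5000)²)=6.6708, C_2=6.9101: slack
cable 3: √((2.5000)²+(-2.5000)²)=3.5355, C_3=3.8650: slack

2, 3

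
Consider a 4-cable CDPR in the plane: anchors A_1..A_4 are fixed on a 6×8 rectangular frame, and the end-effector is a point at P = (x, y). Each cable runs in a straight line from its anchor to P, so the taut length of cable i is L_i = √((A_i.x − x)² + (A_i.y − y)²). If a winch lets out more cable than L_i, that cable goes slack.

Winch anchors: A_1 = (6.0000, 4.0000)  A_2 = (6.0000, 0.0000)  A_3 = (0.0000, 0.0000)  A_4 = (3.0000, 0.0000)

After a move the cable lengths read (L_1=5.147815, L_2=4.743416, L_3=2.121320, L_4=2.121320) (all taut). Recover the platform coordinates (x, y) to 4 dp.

(1.5000, 1.5000)

expand ‖A_i−P‖²=L_i² and subtract eq 1 (k_i ≔ ‖A_i‖²−L_i²)
k_1 = 36.0000+16.0000−26.5000 = 25.5000
eq1−eq2 → [0.0000  8.0000]·P = 12.0000
eq1−eq3 → [12.0000  8.0000]·P = 30.0000
eq1−eq4 → [6.0000  8.0000]·P = 21.0000
2×2 solve → P = (1.5000, 1.5000)
check cable 4: ‖A_4−P‖² = 4.5000 ≈ L_4² = 4.5000 ✓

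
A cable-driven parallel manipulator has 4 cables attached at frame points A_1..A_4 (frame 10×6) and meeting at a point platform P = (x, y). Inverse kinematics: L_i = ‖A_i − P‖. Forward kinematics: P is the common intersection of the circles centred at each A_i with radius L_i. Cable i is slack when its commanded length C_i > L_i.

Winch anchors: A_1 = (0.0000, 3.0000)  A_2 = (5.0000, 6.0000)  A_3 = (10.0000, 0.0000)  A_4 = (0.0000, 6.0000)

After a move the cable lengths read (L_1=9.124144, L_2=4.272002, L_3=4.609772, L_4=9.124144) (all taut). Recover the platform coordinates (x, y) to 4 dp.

(9.0000, 4.5000)

expand ‖A_i−P‖²=L_i² and subtract eq 1 (k_i ≔ ‖A_i‖²−L_i²)
k_1 = 0.0000+9.0000−83.2500 = -74.2500
eq1−eq2 → [-10.0000  -6.0000]·P = -117.0000
eq1−eq3 → [-20.0000  6.0000]·P = -153.0000
eq1−eq4 → [0.0000  -6.0000]·P = -27.0000
2×2 solve → P = (9.0000, 4.5000)
check cable 4: ‖A_4−P‖² = 83.2500 ≈ L_4² = 83.2500 ✓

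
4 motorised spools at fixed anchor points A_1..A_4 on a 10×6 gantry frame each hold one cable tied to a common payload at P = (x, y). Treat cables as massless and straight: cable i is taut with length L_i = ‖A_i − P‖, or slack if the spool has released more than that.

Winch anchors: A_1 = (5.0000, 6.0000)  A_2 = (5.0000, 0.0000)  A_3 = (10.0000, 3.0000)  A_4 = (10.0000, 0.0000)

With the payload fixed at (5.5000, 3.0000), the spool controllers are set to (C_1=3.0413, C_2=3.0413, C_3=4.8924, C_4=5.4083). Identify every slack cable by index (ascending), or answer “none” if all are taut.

cable 1: L_1 = ‖A_1−P‖ = 3.0414;  C_1 = 3.0413 → taut
cable 2: L_2 = ‖A_2−P‖ = 3.0414;  C_2 = 3.0413 → taut
cable 3: L_3 = ‖A_3−P‖ = 4.5000;  C_3 = 4.8924 → slack
cable 4: L_4 = ‖A_4−P‖ = 5.4083;  C_4 = 5.4083 → taut

3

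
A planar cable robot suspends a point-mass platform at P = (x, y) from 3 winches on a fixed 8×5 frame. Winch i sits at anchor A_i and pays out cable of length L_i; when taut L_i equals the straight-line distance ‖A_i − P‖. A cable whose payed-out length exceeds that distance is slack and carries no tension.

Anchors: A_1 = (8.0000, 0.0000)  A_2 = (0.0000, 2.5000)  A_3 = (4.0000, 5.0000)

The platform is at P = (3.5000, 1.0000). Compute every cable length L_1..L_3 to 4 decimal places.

(4.6098, 3.8079, 4.0311)

L_1 = √((8.0000−3.5000)² + (0.0000−1.0000)²) = 4.6098
L_2 = √((0.0000−3.5000)² + (2.5000−1.0000)²) = 3.8079
L_3 = √((4.0000−3.5000)² + (5.0000−1.0000)²) = 4.0311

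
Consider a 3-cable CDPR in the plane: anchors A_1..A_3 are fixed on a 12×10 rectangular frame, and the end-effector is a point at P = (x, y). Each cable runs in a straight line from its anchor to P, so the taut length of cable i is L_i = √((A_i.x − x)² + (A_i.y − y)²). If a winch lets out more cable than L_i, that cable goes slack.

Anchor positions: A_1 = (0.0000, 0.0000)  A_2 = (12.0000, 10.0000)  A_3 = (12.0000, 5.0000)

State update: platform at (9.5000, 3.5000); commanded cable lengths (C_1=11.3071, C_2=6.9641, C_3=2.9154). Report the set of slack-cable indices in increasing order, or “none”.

1

cable 1: L_1 = ‖A_1−P‖ = 10.1242;  C_1 = 11.3071 → slack
cable 2: L_2 = ‖A_2−P‖ = 6.9642;  C_2 = 6.9641 → taut
cable 3: L_3 = ‖A_3−P‖ = 2.9155;  C_3 = 2.9154 → taut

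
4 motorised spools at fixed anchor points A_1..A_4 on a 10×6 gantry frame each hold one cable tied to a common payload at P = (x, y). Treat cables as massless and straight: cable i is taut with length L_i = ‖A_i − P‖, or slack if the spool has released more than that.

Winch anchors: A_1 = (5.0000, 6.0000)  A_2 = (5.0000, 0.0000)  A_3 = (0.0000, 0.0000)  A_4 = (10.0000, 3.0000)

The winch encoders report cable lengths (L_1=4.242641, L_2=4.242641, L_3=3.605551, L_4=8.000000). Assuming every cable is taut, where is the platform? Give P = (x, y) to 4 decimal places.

(2.0000, 3.0000)

each cable: (A_i−P)·(A_i−P) = L_i²; let k_i = ‖A_i‖²−L_i²
k_1 = 25.0000+36.0000−18.0000 = 43.0000
row 1: 0.0000x + 12.0000y = 36.0000  (k_2=7.0000)
row 2: 10.0000x + 12.0000y = 56.0000  (k_3=-13.0000)
row 3: -10.0000x + 6.0000y = -2.0000  (k_4=45.0000)
Cramer on rows 1–2 → x = 2.0000, y = 3.0000
check cable 4: ‖A_4−P‖² = 64.0000 ≈ L_4² = 64.0000 ✓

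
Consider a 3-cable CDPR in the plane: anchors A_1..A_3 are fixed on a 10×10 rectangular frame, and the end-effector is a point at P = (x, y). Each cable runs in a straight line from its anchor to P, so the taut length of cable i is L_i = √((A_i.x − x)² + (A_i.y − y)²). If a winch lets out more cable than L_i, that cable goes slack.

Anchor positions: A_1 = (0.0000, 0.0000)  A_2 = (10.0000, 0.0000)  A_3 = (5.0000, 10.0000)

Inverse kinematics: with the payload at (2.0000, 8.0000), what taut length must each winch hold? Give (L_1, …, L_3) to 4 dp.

(8.2462, 11.3137, 3.6056)

L_1 = √((0.0000−2.0000)² + (0.0000−8.0000)²) = 8.2462
L_2 = √((10.0000−2.0000)² + (0.0000−8.0000)²) = 11.3137
L_3 = √((5.0000−2.0000)² + (10.0000−8.0000)²) = 3.6056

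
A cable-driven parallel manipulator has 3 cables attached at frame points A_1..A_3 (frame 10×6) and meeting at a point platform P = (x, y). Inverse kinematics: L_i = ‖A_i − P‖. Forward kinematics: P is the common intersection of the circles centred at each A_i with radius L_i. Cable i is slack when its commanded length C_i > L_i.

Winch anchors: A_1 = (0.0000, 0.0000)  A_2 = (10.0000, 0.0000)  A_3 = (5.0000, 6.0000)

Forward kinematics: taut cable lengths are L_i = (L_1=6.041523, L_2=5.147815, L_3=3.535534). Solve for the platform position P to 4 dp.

(5.5000, 2.5000)

circle eqns → linear via eq_j − eq_1; set q_j = A_j·A_j − L_j²
q_1 = 0.0000+0.0000−36.5000 = -36.5000
-20.0000·x + 0.0000·y = q_1−q_2 = -110.0000
-10.0000·x − 12.0000·y = q_1−q_3 = -85.0000
solve first two rows → x=5.5000, y=2.5000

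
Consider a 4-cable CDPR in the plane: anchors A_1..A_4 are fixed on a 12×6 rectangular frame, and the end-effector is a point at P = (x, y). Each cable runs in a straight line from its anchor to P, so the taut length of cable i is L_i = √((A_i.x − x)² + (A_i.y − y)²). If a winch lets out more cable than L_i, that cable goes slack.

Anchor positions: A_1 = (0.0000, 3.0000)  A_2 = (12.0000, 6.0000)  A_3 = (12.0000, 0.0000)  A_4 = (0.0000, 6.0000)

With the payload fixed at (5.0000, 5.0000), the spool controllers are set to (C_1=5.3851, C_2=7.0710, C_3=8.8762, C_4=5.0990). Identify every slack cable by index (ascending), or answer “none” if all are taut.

3

i=1: geometric 5.3852 vs commanded 5.3851 ⇒ taut
i=2: geometric 7.0711 vs commanded 7.0710 ⇒ taut
i=3: geometric 8.6023 vs commanded 8.8762 ⇒ slack
i=4: geometric 5.0990 vs commanded 5.0990 ⇒ taut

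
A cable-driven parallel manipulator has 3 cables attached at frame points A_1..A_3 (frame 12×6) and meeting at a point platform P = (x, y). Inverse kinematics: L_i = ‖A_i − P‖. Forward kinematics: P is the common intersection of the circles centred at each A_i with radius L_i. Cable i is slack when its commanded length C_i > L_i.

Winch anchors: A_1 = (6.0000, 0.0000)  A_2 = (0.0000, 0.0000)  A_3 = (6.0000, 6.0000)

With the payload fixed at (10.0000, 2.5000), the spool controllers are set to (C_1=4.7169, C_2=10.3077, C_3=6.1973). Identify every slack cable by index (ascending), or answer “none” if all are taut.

3

cable 1: L_1 = ‖A_1−P‖ = 4.7170;  C_1 = 4.7169 → taut
cable 2: L_2 = ‖A_2−P‖ = 10.3078;  C_2 = 10.3077 → taut
cable 3: L_3 = ‖A_3−P‖ = 5.3151;  C_3 = 6.1973 → slack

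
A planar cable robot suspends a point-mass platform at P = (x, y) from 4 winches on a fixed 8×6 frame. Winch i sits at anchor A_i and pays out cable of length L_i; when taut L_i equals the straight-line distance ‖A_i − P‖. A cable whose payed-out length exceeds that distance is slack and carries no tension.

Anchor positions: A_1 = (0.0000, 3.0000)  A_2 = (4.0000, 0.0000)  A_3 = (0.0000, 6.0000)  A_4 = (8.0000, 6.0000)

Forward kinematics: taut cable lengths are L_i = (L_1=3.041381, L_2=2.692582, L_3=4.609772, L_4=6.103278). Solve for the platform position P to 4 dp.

expand ‖A_i−P‖²=L_i² and subtract eq 1 (c_i ≔ ‖A_i‖²−L_i²)
c_1 = 0.0000+9.0000−9.2500 = -0.2500
eq1−eq2 → [-8.0000  6.0000]·P = -9.0000
eq1−eq3 → [0.0000  -6.0000]·P = -15.0000
eq1−eq4 → [-16.0000  -6.0000]·P = -63.0000
2×2 solve → P = (3.0000, 2.5000)
check cable 4: ‖A_4−P‖² = 37.2500 ≈ L_4² = 37.2500 ✓

(3.0000, 2.5000)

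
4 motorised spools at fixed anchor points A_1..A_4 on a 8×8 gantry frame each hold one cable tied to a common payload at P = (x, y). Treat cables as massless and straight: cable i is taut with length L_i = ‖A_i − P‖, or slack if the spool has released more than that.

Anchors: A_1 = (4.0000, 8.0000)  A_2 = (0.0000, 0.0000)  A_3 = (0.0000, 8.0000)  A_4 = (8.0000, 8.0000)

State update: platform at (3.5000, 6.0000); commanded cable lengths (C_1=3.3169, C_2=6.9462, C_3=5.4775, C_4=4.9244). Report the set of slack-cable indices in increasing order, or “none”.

1, 3

cable 1: L_1 = ‖A_1−P‖ = 2.0616;  C_1 = 3.3169 → slack
cable 2: L_2 = ‖A_2−P‖ = 6.9462;  C_2 = 6.9462 → taut
cable 3: L_3 = ‖A_3−P‖ = 4.0311;  C_3 = 5.4775 → slack
cable 4: L_4 = ‖A_4−P‖ = 4.9244;  C_4 = 4.9244 → taut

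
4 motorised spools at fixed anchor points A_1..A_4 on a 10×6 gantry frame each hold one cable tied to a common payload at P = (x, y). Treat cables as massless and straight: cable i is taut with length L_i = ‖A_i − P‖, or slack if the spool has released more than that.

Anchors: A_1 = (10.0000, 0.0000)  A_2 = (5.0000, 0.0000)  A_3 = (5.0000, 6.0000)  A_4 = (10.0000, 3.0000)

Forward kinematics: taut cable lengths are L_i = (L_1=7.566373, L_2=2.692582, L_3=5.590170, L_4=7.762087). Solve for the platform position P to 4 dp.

each cable: (A_i−P)·(A_i−P) = L_i²; let k_i = ‖A_i‖²−L_i²
k_1 = 100.0000+0.0000−57.2500 = 42.7500
row 1: 10.0000x + 0.0000y = 25.0000  (k_2=17.7500)
row 2: 10.0000x − 12.0000y = 13.0000  (k_3=29.7500)
row 3: 0.0000x − 6.0000y = -6.0000  (k_4=48.7500)
Cramer on rows 1–2 → x = 2.5000, y = 1.0000
check cable 4: ‖A_4−P‖² = 60.2500 ≈ L_4² = 60.2500 ✓

(2.5000, 1.0000)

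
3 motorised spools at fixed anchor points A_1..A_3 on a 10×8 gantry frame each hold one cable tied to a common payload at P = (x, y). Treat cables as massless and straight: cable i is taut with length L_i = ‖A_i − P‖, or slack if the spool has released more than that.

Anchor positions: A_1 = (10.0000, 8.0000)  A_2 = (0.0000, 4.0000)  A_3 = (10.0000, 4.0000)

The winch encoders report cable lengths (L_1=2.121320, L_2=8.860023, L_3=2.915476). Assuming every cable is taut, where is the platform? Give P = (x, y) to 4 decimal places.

circle eqns → linear via eq_j − eq_1; set q_j = A_j·A_j − L_j²
q_1 = 100.0000+64.0000−4.5000 = 159.5000
20.0000·x + 8.0000·y = q_1−q_2 = 222.0000
0.0000·x + 8.0000·y = q_1−q_3 = 52.0000
solve first two rows → x=8.5000, y=6.5000

(8.5000, 6.5000)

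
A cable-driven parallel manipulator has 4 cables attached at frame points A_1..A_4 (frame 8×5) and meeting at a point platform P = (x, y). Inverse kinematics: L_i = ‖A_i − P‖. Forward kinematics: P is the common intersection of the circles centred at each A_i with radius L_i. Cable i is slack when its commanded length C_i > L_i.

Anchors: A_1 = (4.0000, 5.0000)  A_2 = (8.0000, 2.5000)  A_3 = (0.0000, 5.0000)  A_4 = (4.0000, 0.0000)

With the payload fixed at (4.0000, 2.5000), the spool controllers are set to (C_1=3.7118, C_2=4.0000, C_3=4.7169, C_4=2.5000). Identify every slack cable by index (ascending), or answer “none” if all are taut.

cable 1: √((0.0000)²+(2.5000)²)=2.5000, C_1=3.7118: slack
cable 2: √((4.0000)²+(0.0000)²)=4.0000, C_2=4.0000: taut
cable 3: √((-4.0000)²+(2.5000)²)=4.7170, C_3=4.7169: taut
cable 4: √((0.0000)²+(-2.5000)²)=2.5000, C_4=2.5000: taut

1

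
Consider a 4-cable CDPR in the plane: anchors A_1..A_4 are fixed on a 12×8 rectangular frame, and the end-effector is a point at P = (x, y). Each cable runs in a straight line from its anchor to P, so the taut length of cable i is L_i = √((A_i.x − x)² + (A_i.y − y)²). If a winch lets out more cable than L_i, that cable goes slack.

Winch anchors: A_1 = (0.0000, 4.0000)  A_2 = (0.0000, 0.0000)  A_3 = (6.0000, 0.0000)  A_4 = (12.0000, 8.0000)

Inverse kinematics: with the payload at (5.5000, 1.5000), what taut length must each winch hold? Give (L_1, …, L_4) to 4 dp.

(6.0415, 5.7009, 1.5811, 9.1924)

L_1: Δ = A_1−P = (-5.5000, 2.5000) → ‖Δ‖ = √36.5000 = 6.0415
L_2: Δ = A_2−P = (-5.5000, -1.5000) → ‖Δ‖ = √32.5000 = 5.7009
L_3: Δ = A_3−P = (0.5000, -1.5000) → ‖Δ‖ = √2.5000 = 1.5811
L_4: Δ = A_4−P = (6.5000, 6.5000) → ‖Δ‖ = √84.5000 = 9.1924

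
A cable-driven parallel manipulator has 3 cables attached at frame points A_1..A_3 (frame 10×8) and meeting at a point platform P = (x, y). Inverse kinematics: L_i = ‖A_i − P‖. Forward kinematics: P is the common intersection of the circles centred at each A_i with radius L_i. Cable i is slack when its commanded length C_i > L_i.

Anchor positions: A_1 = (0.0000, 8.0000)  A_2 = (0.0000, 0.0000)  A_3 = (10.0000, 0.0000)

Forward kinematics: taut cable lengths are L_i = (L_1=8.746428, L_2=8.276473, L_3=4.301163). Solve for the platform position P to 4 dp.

(7.5000, 3.5000)

each cable: (A_i−P)·(A_i−P) = L_i²; let c_i = ‖A_i‖²−L_i²
c_1 = 0.0000+64.0000−76.5000 = -12.5000
row 1: 0.0000x + 16.0000y = 56.0000  (c_2=-68.5000)
row 2: -20.0000x + 16.0000y = -94.0000  (c_3=81.5000)
Cramer on rows 1–2 → x = 7.5000, y = 3.5000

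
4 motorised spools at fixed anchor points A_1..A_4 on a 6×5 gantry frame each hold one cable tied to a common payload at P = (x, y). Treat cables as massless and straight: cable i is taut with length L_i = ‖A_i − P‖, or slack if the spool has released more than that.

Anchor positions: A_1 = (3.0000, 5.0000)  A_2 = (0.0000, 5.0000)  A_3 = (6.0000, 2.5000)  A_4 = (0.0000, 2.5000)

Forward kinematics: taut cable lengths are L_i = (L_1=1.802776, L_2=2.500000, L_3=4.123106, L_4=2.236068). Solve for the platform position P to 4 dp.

(2.0000, 3.5000)

expand ‖A_i−P‖²=L_i² and subtract eq 1 (c_i ≔ ‖A_i‖²−L_i²)
c_1 = 9.0000+25.0000−3.2500 = 30.7500
eq1−eq2 → [6.0000  0.0000]·P = 12.0000
eq1−eq3 → [-6.0000  5.0000]·P = 5.5000
eq1−eq4 → [6.0000  5.0000]·P = 29.5000
2×2 solve → P = (2.0000, 3.5000)
check cable 4: ‖A_4−P‖² = 5.0000 ≈ L_4² = 5.0000 ✓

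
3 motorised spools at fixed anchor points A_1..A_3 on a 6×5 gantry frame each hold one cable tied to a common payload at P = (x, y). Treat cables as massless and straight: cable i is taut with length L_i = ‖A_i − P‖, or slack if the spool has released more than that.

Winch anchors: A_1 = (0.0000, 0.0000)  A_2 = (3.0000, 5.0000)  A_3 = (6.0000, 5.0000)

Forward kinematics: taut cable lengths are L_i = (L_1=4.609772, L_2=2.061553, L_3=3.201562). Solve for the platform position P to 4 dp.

(3.5000, 3.0000)

each cable: (A_i−P)·(A_i−P) = L_i²; let k_i = ‖A_i‖²−L_i²
k_1 = 0.0000+0.0000−21.2500 = -21.2500
row 1: -6.0000x − 10.0000y = -51.0000  (k_2=29.7500)
row 2: -12.0000x − 10.0000y = -72.0000  (k_3=50.7500)
Cramer on rows 1–2 → x = 3.5000, y = 3.0000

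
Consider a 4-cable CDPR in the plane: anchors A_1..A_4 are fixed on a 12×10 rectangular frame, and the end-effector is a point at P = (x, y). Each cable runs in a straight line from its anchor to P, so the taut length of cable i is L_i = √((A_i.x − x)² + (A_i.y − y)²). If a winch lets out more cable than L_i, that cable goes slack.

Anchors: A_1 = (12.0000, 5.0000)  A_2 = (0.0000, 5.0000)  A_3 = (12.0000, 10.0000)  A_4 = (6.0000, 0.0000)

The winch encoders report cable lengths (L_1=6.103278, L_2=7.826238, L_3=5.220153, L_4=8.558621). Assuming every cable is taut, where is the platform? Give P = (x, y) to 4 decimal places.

(7.0000, 8.5000)

each cable: (A_i−P)·(A_i−P) = L_i²; let q_i = ‖A_i‖²−L_i²
q_1 = 144.0000+25.0000−37.2500 = 131.7500
row 1: 24.0000x + 0.0000y = 168.0000  (q_2=-36.2500)
row 2: 0.0000x − 10.0000y = -85.0000  (q_3=216.7500)
row 3: 12.0000x + 10.0000y = 169.0000  (q_4=-37.2500)
Cramer on rows 1–2 → x = 7.0000, y = 8.5000
check cable 4: ‖A_4−P‖² = 73.2500 ≈ L_4² = 73.2500 ✓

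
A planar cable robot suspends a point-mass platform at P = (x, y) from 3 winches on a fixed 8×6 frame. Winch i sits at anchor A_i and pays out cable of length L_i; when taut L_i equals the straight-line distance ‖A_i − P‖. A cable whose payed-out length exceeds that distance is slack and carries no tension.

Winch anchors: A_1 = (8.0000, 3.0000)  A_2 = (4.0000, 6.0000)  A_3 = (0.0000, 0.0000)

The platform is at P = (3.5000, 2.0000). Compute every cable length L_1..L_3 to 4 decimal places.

(4.6098, 4.0311, 4.0311)

L_1: Δ = A_1−P = (4.5000, 1.0000) → ‖Δ‖ = √21.2500 = 4.6098
L_2: Δ = A_2−P = (0.5000, 4.0000) → ‖Δ‖ = √16.2500 = 4.0311
L_3: Δ = A_3−P = (-3.5000, -2.0000) → ‖Δ‖ = √16.2500 = 4.0311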